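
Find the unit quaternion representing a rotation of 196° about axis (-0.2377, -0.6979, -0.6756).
-0.1392 - 0.2354i - 0.6911j - 0.669k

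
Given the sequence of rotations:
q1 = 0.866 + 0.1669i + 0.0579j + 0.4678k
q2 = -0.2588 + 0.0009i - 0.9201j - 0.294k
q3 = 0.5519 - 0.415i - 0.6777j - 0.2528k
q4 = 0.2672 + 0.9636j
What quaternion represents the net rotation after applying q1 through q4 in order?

q2 · q1 = -0.0335 - 0.4558i - 0.8613j - 0.2221k
q3 · q2 · q1 = -0.8475 - 0.3049i - 0.4296j - 0.0656k
q4 · q3 · q2 · q1 = 0.1875 - 0.1447i - 0.9314j + 0.2763k
0.1875 - 0.1447i - 0.9314j + 0.2763k


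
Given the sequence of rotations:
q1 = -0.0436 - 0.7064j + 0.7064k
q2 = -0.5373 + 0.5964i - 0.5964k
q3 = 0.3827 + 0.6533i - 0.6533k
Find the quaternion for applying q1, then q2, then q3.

q2 · q1 = 0.4447 - 0.4473i - 0.0417j - 0.7748k
q3 · q2 · q1 = -0.0438 + 0.0921i + 0.7824j - 0.6143k
-0.0438 + 0.0921i + 0.7824j - 0.6143k


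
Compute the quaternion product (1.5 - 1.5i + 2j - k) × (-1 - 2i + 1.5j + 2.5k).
-5 + 5i + 6j + 6.5k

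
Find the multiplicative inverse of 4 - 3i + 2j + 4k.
0.0889 + 0.0667i - 0.0444j - 0.0889k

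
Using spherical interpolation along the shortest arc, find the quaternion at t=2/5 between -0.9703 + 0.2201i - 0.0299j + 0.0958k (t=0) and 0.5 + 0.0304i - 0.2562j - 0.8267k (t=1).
-0.8799 + 0.1333i + 0.0981j + 0.4454k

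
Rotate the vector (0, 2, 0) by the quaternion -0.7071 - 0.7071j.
(0, 2, 0)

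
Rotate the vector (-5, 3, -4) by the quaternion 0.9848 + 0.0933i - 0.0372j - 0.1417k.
(-3.57, 4.95, -3.571)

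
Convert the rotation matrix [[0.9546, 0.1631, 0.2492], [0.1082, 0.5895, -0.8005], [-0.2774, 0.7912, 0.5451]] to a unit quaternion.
0.8788 + 0.4528i + 0.1498j - 0.0156k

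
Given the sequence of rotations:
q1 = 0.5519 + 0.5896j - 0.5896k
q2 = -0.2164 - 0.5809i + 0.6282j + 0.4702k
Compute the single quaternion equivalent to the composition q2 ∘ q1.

q2 · q1 = -0.2126 - 0.9682i - 0.1234j + 0.0446k
-0.2126 - 0.9682i - 0.1234j + 0.0446k


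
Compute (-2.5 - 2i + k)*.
-2.5 + 2i - k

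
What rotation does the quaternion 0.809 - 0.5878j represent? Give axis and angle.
axis = (0, -1, 0), θ = 72°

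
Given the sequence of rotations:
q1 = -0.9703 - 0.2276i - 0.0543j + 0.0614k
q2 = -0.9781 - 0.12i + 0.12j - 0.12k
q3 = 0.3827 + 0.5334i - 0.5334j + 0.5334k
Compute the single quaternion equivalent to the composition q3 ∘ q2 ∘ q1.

q2 · q1 = 0.9356 + 0.3399i - 0.0286j + 0.0902k
q3 · q2 · q1 = 0.1134 + 0.5963i - 0.3768j + 0.6996k
0.1134 + 0.5963i - 0.3768j + 0.6996k


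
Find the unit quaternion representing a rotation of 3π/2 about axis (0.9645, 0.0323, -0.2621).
-0.7071 + 0.682i + 0.0228j - 0.1853k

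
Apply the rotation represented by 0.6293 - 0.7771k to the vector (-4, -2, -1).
(-1.125, 4.328, -1)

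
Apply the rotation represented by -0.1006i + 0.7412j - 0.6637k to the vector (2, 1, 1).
(-1.975, -1.183, -0.836)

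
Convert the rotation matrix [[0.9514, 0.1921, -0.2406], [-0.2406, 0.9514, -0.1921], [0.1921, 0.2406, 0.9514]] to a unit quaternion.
0.9816 + 0.1102i - 0.1102j - 0.1102k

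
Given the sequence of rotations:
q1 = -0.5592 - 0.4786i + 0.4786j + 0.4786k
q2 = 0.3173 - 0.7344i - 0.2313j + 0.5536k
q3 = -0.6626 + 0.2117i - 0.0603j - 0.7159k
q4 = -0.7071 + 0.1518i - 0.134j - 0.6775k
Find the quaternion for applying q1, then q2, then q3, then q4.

q2 · q1 = -0.6832 - 0.1168i + 0.3677j - 0.6199k
q3 · q2 · q1 = 0.0558 + 0.2334i + 0.0124j + 0.9706k
q4 · q3 · q2 · q1 = 0.5844 - 0.2782i - 0.3217j - 0.691k
0.5844 - 0.2782i - 0.3217j - 0.691k


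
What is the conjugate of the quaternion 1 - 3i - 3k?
1 + 3i + 3k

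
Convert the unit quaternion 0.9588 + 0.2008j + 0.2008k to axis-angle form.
axis = (0, √2/2, √2/2), θ = 33°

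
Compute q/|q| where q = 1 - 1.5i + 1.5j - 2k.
0.3244 - 0.4867i + 0.4867j - 0.6489k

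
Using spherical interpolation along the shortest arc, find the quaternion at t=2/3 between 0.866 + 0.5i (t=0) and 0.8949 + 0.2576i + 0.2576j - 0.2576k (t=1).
0.9048 + 0.3465i + 0.1749j - 0.1749k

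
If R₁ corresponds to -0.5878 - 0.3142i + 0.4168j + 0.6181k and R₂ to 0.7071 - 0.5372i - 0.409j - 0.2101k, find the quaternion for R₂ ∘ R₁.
-0.2841 - 0.0716i + 0.9332j + 0.2081k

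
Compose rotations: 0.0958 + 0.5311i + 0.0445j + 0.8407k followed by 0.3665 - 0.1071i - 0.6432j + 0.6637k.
-0.4374 - 0.3859i + 0.3972j + 0.7085k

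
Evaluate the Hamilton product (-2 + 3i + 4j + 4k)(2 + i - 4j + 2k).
1 + 28i + 14j - 12k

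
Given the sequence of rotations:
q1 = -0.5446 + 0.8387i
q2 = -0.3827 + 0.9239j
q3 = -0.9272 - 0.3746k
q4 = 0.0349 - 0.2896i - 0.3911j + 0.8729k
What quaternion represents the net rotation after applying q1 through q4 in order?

q2 · q1 = 0.2084 - 0.321i - 0.5032j - 0.7749k
q3 · q2 · q1 = -0.4835 + 0.1091i + 0.5868j + 0.6404k
q4 · q3 · q2 · q1 = -0.3148 - 0.6188i + 0.4903j - 0.527k
-0.3148 - 0.6188i + 0.4903j - 0.527k


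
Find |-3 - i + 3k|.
√19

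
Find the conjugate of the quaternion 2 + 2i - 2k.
2 - 2i + 2k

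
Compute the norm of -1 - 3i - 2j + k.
√15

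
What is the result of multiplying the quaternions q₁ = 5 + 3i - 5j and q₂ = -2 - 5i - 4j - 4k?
-15 - 11i + 2j - 57k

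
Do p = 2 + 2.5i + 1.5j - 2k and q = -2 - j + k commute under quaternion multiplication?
No: pq = -0.5 - 5.5i - 7.5j + 3.5k ≠ -0.5 - 4.5i - 2.5j + 8.5k = qp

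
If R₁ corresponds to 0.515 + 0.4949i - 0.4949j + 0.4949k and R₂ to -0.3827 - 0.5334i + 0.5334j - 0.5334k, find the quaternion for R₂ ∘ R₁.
0.5948 - 0.4641i + 0.4641j - 0.4641k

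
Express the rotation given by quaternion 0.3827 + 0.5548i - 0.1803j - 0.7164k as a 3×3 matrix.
[[-0.0915, 0.3483, -0.9329], [-0.7484, -0.6421, -0.1663], [-0.6569, 0.683, 0.3194]]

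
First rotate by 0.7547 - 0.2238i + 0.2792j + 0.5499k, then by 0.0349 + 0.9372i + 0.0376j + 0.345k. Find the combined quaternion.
0.0359 + 0.6238i - 0.5545j + 0.5496k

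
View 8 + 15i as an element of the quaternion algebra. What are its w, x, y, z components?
8 + 15i + 0j + 0k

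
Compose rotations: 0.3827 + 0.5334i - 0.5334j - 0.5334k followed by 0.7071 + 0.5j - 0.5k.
0.2706 - 0.1562i - 0.4525j - 0.8352k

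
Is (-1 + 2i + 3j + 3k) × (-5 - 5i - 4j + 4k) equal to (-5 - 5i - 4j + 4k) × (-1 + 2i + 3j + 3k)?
No: pq = 15 + 19i - 34j - 12k ≠ 15 - 29i + 12j - 26k = qp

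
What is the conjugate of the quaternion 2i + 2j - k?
-2i - 2j + k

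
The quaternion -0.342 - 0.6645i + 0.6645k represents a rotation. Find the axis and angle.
axis = (-√2/2, 0, √2/2), θ = 220°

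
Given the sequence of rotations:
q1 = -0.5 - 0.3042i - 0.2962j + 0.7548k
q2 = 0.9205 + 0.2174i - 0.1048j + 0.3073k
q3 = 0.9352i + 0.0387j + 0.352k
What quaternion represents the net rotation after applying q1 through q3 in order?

q2 · q1 = -0.6571 - 0.3768i - 0.4778j + 0.4449k
q3 · q2 · q1 = 0.2143 - 0.4291i - 0.5741j - 0.6636k
0.2143 - 0.4291i - 0.5741j - 0.6636k


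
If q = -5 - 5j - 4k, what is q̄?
-5 + 5j + 4k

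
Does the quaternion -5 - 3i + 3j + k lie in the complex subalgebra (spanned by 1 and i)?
No. The quaternion -5 - 3i + 3j + k has j-coefficient y = 3 and k-coefficient z = 1, not both zero, so it does not lie in the complex subalgebra spanned by 1 and i.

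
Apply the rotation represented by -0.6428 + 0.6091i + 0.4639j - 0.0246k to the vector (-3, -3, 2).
(-4.558, -1.04, 0.374)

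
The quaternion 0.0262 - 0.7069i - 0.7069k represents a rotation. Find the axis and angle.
axis = (-√2/2, 0, -√2/2), θ = 177°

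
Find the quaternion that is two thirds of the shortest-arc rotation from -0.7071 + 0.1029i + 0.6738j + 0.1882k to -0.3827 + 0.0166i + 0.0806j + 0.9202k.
-0.5633 + 0.053i + 0.326j + 0.7574k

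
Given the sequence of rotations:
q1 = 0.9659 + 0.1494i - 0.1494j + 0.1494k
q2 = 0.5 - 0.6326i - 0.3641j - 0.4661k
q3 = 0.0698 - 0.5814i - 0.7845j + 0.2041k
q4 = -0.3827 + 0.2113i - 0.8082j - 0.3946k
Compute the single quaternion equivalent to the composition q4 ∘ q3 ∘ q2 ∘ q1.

q2 · q1 = 0.5927 - 0.6604i - 0.4015j - 0.2266k
q3 · q2 · q1 = -0.6113 - 0.131i - 0.7595j - 0.1795k
q4 · q3 · q2 · q1 = -0.423 - 0.2337i + 0.8743j + 0.0436k
-0.423 - 0.2337i + 0.8743j + 0.0436k


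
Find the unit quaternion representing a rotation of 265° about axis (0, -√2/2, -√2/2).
-0.6756 - 0.5213j - 0.5213k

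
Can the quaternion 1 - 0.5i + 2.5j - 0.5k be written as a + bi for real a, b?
No. The quaternion 1 - 0.5i + 2.5j - 0.5k has j-coefficient y = 2.5 and k-coefficient z = -0.5, not both zero, so it does not lie in the complex subalgebra spanned by 1 and i.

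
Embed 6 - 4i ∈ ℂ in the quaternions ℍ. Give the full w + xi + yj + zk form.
6 - 4i + 0j + 0k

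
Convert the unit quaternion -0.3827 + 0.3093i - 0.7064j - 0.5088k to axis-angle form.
axis = (0.3348, -0.7646, -0.5507), θ = 5π/4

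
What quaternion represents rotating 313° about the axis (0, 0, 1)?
-0.9171 + 0.3987k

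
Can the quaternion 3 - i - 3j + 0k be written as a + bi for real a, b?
No. The quaternion 3 - i - 3j has j-coefficient y = -3 and k-coefficient z = 0, not both zero, so it does not lie in the complex subalgebra spanned by 1 and i.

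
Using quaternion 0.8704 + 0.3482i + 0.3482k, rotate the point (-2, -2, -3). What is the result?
(-1.03, -0.424, -3.97)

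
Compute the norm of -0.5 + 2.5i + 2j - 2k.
3.808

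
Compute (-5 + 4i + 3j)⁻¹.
-0.1 - 0.08i - 0.06j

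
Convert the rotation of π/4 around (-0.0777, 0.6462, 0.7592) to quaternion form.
0.9239 - 0.0297i + 0.2473j + 0.2905k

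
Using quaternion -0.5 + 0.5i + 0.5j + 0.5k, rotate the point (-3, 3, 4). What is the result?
(3, 4, -3)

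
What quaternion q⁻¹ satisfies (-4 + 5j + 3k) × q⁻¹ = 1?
-0.08 - 0.1j - 0.06k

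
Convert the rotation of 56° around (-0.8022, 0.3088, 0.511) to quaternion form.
0.8829 - 0.3766i + 0.145j + 0.2399k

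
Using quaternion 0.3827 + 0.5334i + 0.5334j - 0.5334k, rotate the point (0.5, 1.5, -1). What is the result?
(1.558, 0.851, -0.592)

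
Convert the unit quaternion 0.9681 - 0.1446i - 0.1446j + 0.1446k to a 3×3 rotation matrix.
[[0.9164, -0.2382, -0.3218], [0.3218, 0.9164, 0.2382], [0.2382, -0.3218, 0.9164]]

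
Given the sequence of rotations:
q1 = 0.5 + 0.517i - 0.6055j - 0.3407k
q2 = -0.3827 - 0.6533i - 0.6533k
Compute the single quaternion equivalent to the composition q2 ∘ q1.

q2 · q1 = -0.0762 - 0.9201i - 0.3286j + 0.1993k
-0.0762 - 0.9201i - 0.3286j + 0.1993k


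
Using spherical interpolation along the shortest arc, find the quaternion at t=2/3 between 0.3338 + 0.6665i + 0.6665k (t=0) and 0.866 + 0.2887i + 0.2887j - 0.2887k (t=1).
0.8247 + 0.5145i + 0.2269j + 0.0607k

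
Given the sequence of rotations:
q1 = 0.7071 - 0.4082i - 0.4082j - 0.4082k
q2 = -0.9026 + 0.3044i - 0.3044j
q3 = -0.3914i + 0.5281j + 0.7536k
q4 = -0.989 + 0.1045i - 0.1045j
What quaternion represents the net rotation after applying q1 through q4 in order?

q2 · q1 = -0.6382 + 0.7079i + 0.2775j + 0.1199k
q3 · q2 · q1 = 0.0402 + 0.104i + 0.2434j - 0.9634k
q4 · q3 · q2 · q1 = -0.0252 + 0.002i - 0.1442j + 0.9891k
-0.0252 + 0.002i - 0.1442j + 0.9891k


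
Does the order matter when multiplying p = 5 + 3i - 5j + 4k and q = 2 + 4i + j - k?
Yes: pq = 7 + 27i + 14j + 26k ≠ 7 + 25i - 24j - 20k = qp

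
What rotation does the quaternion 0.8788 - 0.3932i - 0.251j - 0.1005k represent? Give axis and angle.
axis = (-0.824, -0.526, -0.2106), θ = 57°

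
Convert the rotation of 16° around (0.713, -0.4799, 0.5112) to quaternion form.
0.9903 + 0.0992i - 0.0668j + 0.0711k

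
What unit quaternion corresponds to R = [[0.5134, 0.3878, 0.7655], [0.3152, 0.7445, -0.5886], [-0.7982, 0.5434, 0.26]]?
0.7934 + 0.3567i + 0.4927j - 0.0229k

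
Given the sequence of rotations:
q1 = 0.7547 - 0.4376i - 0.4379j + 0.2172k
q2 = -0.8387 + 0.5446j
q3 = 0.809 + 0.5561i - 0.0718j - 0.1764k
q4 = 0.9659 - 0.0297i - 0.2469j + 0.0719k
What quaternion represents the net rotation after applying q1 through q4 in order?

q2 · q1 = -0.3945 + 0.4853i + 0.7783j + 0.0562k
q3 · q2 · q1 = -0.5232 + 0.3065i + 0.5411j + 0.5827k
q4 · q3 · q2 · q1 = -0.4046 + 0.1288i + 0.6912j + 0.5848k
-0.4046 + 0.1288i + 0.6912j + 0.5848k


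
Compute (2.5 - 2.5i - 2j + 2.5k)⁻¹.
0.1099 + 0.1099i + 0.0879j - 0.1099k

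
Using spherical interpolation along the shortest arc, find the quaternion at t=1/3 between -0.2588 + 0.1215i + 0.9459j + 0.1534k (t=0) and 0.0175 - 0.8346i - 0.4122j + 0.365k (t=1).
-0.2022 + 0.4292i + 0.8797j - 0.032k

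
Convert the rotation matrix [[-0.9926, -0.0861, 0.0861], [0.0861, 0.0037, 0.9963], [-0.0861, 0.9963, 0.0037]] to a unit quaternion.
0.061 + 0.7058j + 0.7058k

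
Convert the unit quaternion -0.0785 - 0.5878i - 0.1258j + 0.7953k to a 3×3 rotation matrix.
[[-0.2967, 0.2728, -0.9152], [0.023, -0.956, -0.2924], [-0.9547, -0.1078, 0.2773]]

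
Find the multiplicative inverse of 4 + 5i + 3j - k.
0.0784 - 0.098i - 0.0588j + 0.0196k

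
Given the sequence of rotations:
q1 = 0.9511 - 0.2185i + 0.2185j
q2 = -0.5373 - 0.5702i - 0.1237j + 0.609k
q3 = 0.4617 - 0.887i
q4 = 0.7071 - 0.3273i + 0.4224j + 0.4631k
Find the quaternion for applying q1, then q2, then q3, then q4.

q2 · q1 = -0.6086 - 0.558i - 0.3681j + 0.4276k
q3 · q2 · q1 = -0.7759 + 0.2822i + 0.2093j + 0.5239k
q4 · q3 · q2 · q1 = -0.7873 + 0.5779i + 0.1224j - 0.1766k
-0.7873 + 0.5779i + 0.1224j - 0.1766k


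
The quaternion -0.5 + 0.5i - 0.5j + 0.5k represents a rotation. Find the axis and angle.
axis = (√3/3, -√3/3, √3/3), θ = 4π/3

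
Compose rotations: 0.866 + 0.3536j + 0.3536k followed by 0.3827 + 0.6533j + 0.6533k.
-0.1306 + 0.7011j + 0.7011k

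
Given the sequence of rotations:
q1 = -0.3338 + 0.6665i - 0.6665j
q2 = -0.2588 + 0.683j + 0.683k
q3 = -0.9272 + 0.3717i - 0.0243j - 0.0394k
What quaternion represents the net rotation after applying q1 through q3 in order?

q2 · q1 = 0.5416 + 0.2827i + 0.3997j - 0.6832k
q3 · q2 · q1 = -0.6245 - 0.0285i - 0.141j + 0.7676k
-0.6245 - 0.0285i - 0.141j + 0.7676k


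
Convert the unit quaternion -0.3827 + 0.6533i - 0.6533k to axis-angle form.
axis = (√2/2, 0, -√2/2), θ = 5π/4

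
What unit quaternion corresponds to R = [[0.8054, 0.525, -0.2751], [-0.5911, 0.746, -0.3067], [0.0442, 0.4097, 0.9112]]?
0.9304 + 0.1925i - 0.0858j - 0.2999k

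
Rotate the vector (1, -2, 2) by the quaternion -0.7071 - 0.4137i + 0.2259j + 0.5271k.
(-2.286, -1.83, -0.652)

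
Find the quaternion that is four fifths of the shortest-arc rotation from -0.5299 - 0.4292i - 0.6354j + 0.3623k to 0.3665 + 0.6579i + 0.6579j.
-0.4068 - 0.6221i - 0.6648j + 0.075k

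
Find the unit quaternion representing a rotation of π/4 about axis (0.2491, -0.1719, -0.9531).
0.9239 + 0.0953i - 0.0658j - 0.3647k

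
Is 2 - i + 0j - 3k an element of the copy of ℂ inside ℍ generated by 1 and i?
No. The quaternion 2 - i - 3k has j-coefficient y = 0 and k-coefficient z = -3, not both zero, so it does not lie in the complex subalgebra spanned by 1 and i.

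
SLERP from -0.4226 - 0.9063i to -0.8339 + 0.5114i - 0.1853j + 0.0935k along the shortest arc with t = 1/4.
-0.0785 - 0.9941i + 0.0665j - 0.0336k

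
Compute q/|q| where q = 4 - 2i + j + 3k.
0.7303 - 0.3651i + 0.1826j + 0.5477k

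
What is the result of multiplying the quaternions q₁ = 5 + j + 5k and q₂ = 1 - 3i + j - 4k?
24 - 24i - 9j - 12k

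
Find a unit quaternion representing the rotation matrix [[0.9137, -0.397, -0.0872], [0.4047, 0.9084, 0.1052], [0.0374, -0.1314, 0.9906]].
0.9763 - 0.0606i - 0.0319j + 0.2053k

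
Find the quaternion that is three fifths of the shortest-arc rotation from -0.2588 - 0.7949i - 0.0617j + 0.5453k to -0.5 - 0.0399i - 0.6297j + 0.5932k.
-0.4576 - 0.397i - 0.4533j + 0.6538k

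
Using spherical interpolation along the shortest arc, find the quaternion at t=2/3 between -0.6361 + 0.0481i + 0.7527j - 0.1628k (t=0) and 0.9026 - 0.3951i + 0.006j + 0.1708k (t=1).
-0.8918 + 0.3033i + 0.2802j - 0.1848k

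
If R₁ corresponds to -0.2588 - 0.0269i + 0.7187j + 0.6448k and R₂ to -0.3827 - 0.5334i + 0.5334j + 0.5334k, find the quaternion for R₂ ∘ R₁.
-0.6426 + 0.1089i - 0.0835j - 0.7538k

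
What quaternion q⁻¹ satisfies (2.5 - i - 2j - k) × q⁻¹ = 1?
0.2041 + 0.0816i + 0.1633j + 0.0816k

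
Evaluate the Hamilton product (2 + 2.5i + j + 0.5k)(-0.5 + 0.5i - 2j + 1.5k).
-1 + 2.25i - 8j - 2.75k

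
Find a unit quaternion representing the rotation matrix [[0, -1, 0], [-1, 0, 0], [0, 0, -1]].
-0.7071i + 0.7071j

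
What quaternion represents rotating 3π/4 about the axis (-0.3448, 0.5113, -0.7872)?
0.3827 - 0.3186i + 0.4724j - 0.7273k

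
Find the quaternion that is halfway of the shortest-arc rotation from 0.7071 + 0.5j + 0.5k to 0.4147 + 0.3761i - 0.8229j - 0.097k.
0.1914 - 0.2462i + 0.866j + 0.3908k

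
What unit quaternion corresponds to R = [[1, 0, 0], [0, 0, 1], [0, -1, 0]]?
0.7071 - 0.7071i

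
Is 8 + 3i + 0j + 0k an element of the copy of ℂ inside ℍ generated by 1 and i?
Yes. The quaternion 8 + 3i has j- and k-coefficients y = z = 0, so it lies in the complex subalgebra spanned by 1 and i.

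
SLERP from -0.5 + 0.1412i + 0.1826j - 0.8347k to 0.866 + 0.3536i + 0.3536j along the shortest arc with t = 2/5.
-0.7957 - 0.0771i - 0.0474j - 0.5989k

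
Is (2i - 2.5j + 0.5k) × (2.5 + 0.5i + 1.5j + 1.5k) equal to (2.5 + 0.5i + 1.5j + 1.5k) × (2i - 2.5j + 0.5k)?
No: pq = 2 + 0.5i - 9j + 5.5k ≠ 2 + 9.5i - 3.5j - 3k = qp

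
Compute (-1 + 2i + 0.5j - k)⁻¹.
-0.16 - 0.32i - 0.08j + 0.16k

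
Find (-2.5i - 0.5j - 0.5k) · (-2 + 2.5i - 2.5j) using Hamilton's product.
5 + 3.75i - 0.25j + 8.5k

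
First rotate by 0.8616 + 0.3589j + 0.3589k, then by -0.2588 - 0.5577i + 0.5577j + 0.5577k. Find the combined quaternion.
-0.6233 - 0.4805i + 0.5878j + 0.1875k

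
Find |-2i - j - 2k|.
3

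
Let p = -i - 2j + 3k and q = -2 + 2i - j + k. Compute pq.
-3 + 3i + 11j - k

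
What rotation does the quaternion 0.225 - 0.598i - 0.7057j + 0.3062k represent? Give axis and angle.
axis = (-0.6137, -0.7243, 0.3143), θ = 154°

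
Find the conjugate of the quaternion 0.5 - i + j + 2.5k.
0.5 + i - j - 2.5k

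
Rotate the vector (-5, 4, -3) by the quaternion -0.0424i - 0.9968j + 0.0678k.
(5.337, 3.932, 2.461)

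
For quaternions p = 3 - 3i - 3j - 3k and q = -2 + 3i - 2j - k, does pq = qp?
No: pq = -6 + 12i - 12j + 18k ≠ -6 + 18i + 12j - 12k = qp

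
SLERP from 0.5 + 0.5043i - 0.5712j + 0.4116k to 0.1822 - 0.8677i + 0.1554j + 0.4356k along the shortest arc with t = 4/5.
-0.0293 + 0.9137i - 0.2927j - 0.2803k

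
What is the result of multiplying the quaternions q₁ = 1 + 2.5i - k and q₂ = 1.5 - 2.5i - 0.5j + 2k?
9.75 + 0.75i - 3j - 0.75k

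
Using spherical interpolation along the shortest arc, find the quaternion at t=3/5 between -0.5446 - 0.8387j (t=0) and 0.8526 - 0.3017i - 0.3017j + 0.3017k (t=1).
-0.9226 + 0.2246i - 0.2189j - 0.2246k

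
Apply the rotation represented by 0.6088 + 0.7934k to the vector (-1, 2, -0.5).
(-1.673, -1.484, -0.5)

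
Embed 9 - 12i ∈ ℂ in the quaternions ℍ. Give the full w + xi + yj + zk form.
9 - 12i + 0j + 0k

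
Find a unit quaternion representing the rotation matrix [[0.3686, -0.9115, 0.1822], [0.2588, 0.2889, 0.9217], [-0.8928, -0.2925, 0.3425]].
0.7071 - 0.4293i + 0.3801j + 0.4138k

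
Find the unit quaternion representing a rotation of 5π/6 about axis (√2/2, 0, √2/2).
0.2588 + 0.683i + 0.683k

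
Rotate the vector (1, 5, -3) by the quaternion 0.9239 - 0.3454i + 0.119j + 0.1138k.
(-0.94, 1.81, -5.553)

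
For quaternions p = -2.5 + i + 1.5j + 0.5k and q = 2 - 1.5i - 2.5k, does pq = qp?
No: pq = -2.25 + 2i + 4.75j + 9.5k ≠ -2.25 + 9.5i + 1.25j + 5k = qp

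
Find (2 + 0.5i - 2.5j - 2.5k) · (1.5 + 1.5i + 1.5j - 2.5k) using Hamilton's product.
-0.25 + 13.75i - 3.25j - 4.25k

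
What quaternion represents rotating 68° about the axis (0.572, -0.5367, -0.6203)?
0.829 + 0.3199i - 0.3001j - 0.3469k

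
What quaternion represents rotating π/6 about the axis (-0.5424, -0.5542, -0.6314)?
0.9659 - 0.1404i - 0.1434j - 0.1634k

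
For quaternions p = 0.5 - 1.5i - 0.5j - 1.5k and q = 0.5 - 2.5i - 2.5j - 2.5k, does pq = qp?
No: pq = -8.5 - 4.5i - 1.5j + 0.5k ≠ -8.5 + 0.5i - 1.5j - 4.5k = qp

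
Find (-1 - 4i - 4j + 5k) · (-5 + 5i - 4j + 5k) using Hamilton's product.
-16 + 15i + 69j + 6k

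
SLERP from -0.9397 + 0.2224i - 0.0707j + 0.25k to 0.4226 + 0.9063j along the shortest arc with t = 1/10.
-0.9328 + 0.2085i - 0.1775j + 0.2344k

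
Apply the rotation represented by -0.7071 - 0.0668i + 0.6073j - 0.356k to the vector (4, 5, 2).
(-4.51, 4.324, 2.443)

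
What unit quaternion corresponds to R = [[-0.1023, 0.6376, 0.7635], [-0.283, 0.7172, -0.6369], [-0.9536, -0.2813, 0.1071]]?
0.6561 + 0.1355i + 0.6543j - 0.3508k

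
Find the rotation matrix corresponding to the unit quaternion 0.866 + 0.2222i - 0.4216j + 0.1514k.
[[0.5987, -0.4496, -0.6629], [0.0749, 0.8554, -0.5125], [0.7975, 0.2572, 0.5458]]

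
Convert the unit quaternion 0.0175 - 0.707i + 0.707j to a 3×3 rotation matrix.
[[0.0003, -0.9997, 0.0247], [-0.9997, 0.0003, 0.0247], [-0.0247, -0.0247, -0.9994]]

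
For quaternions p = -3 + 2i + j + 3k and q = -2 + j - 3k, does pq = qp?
No: pq = 14 - 10i + j + 5k ≠ 14 + 2i - 11j + k = qp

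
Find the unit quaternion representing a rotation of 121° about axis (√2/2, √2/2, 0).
0.4924 + 0.6154i + 0.6154j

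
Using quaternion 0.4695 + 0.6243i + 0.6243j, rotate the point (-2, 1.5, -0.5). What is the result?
(0.435, -0.935, 2.331)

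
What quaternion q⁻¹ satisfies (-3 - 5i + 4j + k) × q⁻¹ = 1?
-0.0588 + 0.098i - 0.0784j - 0.0196k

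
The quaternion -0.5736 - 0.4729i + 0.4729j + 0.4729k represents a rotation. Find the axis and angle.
axis = (-√3/3, √3/3, √3/3), θ = 250°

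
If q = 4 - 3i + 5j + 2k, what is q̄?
4 + 3i - 5j - 2k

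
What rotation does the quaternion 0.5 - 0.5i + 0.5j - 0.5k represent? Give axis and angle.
axis = (-√3/3, √3/3, -√3/3), θ = 2π/3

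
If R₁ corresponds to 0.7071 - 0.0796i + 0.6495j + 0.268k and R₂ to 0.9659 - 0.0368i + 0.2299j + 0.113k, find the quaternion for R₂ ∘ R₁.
0.5005 - 0.1147i + 0.7908j + 0.3332k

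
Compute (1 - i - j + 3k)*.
1 + i + j - 3k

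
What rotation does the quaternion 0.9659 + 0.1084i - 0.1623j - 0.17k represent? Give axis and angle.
axis = (0.4188, -0.6271, -0.6568), θ = π/6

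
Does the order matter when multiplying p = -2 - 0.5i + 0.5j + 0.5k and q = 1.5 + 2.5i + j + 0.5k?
Yes: pq = -2.5 - 6i + 0.25j - 2k ≠ -2.5 - 5.5i - 2.75j + 1.5k = qp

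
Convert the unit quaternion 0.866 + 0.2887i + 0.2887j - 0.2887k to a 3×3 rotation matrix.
[[0.6666, 0.6667, 0.3333], [-0.3333, 0.6666, -0.6667], [-0.6667, 0.3333, 0.6666]]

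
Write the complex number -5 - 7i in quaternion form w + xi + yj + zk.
-5 - 7i + 0j + 0k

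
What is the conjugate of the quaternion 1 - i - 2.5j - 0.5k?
1 + i + 2.5j + 0.5k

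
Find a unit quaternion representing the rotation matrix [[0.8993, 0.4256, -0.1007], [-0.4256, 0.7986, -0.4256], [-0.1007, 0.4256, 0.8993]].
0.9483 + 0.2244i - 0.2244k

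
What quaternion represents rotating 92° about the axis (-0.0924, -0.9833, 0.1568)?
0.6947 - 0.0665i - 0.7073j + 0.1128k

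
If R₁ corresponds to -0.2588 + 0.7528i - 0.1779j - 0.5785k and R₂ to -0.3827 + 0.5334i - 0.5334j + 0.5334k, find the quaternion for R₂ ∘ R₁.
-0.0888 - 0.0227i + 0.9162j + 0.39k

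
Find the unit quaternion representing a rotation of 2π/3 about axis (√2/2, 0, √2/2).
0.5 + 0.6124i + 0.6124k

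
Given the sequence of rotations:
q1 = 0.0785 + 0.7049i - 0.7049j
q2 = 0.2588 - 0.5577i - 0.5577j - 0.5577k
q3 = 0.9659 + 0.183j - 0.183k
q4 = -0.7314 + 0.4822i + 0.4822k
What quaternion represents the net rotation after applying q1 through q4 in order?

q2 · q1 = 0.0203 - 0.2545i - 0.6193j + 0.7425k
q3 · q2 · q1 = 0.2688 - 0.2233i - 0.5479j + 0.76k
q4 · q3 · q2 · q1 = -0.4554 + 0.5571i - 0.0734j - 0.6904k
-0.4554 + 0.5571i - 0.0734j - 0.6904k


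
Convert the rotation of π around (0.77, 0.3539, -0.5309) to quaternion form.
0.77i + 0.3539j - 0.5309k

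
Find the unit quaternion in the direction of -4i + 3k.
-0.8i + 0.6k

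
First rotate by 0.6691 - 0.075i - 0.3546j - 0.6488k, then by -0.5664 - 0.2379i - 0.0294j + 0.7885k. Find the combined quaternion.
0.1043 + 0.182i - 0.0323j + 0.9772k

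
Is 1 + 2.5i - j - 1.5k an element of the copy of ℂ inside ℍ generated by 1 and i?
No. The quaternion 1 + 2.5i - j - 1.5k has j-coefficient y = -1 and k-coefficient z = -1.5, not both zero, so it does not lie in the complex subalgebra spanned by 1 and i.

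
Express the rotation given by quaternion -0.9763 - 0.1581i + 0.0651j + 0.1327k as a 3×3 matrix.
[[0.9563, 0.2385, -0.1691], [-0.2797, 0.9148, -0.2914], [0.0852, 0.326, 0.9415]]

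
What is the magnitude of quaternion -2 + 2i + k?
3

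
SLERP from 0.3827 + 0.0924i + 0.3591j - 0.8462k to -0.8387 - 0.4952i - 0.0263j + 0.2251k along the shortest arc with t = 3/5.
0.7341 + 0.3722i + 0.1821j - 0.5379k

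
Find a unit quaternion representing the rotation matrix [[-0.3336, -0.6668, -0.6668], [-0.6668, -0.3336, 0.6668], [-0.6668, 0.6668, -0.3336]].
-0.5774i + 0.5774j + 0.5774k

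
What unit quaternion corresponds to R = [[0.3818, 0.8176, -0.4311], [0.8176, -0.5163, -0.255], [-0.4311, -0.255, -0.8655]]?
0.8312i + 0.4918j - 0.2593k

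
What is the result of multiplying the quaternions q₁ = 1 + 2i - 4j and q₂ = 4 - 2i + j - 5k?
12 + 26i - 5j - 11k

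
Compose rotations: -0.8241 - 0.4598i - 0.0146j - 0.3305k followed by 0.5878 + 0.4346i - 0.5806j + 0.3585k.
-0.1746 - 0.4313i + 0.4487j - 0.763k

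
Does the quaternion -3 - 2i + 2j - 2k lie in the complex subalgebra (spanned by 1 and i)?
No. The quaternion -3 - 2i + 2j - 2k has j-coefficient y = 2 and k-coefficient z = -2, not both zero, so it does not lie in the complex subalgebra spanned by 1 and i.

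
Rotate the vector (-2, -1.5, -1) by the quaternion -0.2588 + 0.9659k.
(0.982, 2.299, -1)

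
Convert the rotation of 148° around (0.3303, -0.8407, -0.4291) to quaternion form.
0.2756 + 0.3175i - 0.8081j - 0.4125k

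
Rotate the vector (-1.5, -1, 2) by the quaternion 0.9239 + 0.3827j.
(0.354, -1, 2.475)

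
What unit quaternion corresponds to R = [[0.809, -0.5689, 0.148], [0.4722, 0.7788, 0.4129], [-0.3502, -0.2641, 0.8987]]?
0.9336 - 0.1813i + 0.1334j + 0.2788k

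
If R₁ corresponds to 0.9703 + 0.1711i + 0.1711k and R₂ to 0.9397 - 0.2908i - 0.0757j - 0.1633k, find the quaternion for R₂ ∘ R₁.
0.9895 - 0.1343i - 0.0516j + 0.0153k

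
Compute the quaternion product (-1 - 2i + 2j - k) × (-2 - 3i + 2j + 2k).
-6 + 13i + j + 2k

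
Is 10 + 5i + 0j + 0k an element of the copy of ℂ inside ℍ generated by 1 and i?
Yes. The quaternion 10 + 5i has j- and k-coefficients y = z = 0, so it lies in the complex subalgebra spanned by 1 and i.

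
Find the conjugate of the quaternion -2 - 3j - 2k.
-2 + 3j + 2k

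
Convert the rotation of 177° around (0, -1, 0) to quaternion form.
0.0262 - 0.9997j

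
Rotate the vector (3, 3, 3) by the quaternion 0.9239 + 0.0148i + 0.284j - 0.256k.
(5.119, 0.693, 0.564)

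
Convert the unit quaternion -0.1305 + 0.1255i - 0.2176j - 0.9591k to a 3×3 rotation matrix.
[[-0.9344, -0.3049, -0.1839], [0.1957, -0.8712, 0.4502], [-0.2975, 0.3846, 0.8738]]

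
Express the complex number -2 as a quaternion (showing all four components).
-2 + 0i + 0j + 0k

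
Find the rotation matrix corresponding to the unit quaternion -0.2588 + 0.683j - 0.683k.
[[-0.866, -0.3535, -0.3535], [0.3535, 0.067, -0.933], [0.3535, -0.933, 0.067]]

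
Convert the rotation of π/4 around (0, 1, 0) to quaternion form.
0.9239 + 0.3827j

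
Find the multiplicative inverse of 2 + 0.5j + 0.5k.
0.4444 - 0.1111j - 0.1111k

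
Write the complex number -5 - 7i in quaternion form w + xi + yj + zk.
-5 - 7i + 0j + 0k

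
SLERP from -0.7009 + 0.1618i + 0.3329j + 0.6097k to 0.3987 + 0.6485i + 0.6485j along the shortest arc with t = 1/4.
-0.4906 + 0.3898i + 0.5459j + 0.5563k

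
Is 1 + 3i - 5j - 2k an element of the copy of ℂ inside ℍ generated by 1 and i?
No. The quaternion 1 + 3i - 5j - 2k has j-coefficient y = -5 and k-coefficient z = -2, not both zero, so it does not lie in the complex subalgebra spanned by 1 and i.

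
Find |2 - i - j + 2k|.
√10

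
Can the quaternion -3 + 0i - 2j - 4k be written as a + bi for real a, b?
No. The quaternion -3 - 2j - 4k has j-coefficient y = -2 and k-coefficient z = -4, not both zero, so it does not lie in the complex subalgebra spanned by 1 and i.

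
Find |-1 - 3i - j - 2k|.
√15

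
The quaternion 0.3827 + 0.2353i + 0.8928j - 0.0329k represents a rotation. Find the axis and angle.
axis = (0.2547, 0.9664, -0.0356), θ = 3π/4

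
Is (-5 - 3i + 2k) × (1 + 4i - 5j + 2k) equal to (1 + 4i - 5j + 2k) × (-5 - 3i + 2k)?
No: pq = 3 - 13i + 39j + 7k ≠ 3 - 33i + 11j - 23k = qp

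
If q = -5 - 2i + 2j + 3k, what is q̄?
-5 + 2i - 2j - 3k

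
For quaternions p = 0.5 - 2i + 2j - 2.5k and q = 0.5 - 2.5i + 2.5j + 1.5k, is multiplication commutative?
No: pq = -6 + 7i + 11.5j - 0.5k ≠ -6 - 11.5i - 7j - 0.5k = qp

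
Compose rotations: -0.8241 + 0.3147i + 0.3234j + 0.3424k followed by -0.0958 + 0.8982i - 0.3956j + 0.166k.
-0.1326 - 0.9595i + 0.0397j + 0.2454k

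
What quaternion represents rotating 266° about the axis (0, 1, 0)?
-0.682 + 0.7314j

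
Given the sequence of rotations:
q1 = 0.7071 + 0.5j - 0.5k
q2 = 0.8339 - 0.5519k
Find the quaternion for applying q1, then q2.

q2 · q1 = 0.3137 + 0.2759i + 0.4169j - 0.8072k
0.3137 + 0.2759i + 0.4169j - 0.8072k


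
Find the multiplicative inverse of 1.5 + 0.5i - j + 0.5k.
0.4 - 0.1333i + 0.2667j - 0.1333k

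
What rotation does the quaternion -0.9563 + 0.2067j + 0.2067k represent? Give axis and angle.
axis = (0, √2/2, √2/2), θ = 326°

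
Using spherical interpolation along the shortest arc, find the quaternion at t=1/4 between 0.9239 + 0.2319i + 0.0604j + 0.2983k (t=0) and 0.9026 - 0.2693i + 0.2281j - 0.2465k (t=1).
0.9739 + 0.1079i + 0.1102j + 0.1663k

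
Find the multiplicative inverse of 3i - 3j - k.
-0.1579i + 0.1579j + 0.0526k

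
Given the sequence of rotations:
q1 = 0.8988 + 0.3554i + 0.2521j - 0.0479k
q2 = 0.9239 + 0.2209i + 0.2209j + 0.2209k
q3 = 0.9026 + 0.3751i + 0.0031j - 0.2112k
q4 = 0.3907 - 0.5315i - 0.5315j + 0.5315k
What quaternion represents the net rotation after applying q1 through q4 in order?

q2 · q1 = 0.7068 + 0.4606i + 0.5205j + 0.1315k
q3 · q2 · q1 = 0.4913 + 0.7912i + 0.3254j + 0.1632k
q4 · q3 · q2 · q1 = 0.6987 - 0.2117i + 0.3733j + 0.5725k
0.6987 - 0.2117i + 0.3733j + 0.5725k


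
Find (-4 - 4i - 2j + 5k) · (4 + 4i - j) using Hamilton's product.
-2 - 27i + 16j + 32k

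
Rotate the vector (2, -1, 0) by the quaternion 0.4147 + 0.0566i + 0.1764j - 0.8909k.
(-2.058, -0.844, -0.227)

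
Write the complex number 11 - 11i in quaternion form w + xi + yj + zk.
11 - 11i + 0j + 0k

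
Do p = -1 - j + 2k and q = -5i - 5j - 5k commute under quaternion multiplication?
No: pq = 5 + 20i - 5j ≠ 5 - 10i + 15j + 10k = qp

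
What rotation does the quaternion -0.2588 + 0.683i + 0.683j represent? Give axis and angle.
axis = (√2/2, √2/2, 0), θ = 7π/6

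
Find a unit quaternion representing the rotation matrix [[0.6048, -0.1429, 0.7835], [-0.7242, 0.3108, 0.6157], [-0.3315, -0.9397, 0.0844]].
0.7071 - 0.5499i + 0.3942j - 0.2055k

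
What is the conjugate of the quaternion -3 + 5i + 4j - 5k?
-3 - 5i - 4j + 5k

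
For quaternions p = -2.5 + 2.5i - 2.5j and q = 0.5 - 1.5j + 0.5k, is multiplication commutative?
No: pq = -5 + 1.25j - 5k ≠ -5 + 2.5i + 3.75j + 2.5k = qp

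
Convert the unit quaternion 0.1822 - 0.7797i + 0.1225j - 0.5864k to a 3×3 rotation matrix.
[[0.2823, 0.0227, 0.9591], [-0.4047, -0.9036, 0.1405], [0.8698, -0.4278, -0.2459]]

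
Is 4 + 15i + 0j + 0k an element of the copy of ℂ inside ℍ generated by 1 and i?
Yes. The quaternion 4 + 15i has j- and k-coefficients y = z = 0, so it lies in the complex subalgebra spanned by 1 and i.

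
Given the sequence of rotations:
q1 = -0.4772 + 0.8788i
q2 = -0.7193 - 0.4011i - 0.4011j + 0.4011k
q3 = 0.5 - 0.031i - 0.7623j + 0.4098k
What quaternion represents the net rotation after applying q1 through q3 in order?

q2 · q1 = 0.6957 - 0.4407i + 0.5439j + 0.1611k
q3 · q2 · q1 = 0.6828 - 0.5876i - 0.434j + 0.0128k
0.6828 - 0.5876i - 0.434j + 0.0128k


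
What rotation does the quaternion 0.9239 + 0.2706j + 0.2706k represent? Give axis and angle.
axis = (0, √2/2, √2/2), θ = π/4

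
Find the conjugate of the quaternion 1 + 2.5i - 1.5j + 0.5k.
1 - 2.5i + 1.5j - 0.5k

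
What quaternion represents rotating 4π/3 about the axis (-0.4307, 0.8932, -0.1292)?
-0.5 - 0.373i + 0.7735j - 0.1119k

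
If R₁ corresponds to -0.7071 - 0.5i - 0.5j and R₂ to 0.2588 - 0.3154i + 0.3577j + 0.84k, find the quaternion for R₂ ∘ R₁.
-0.1618 + 0.5136i - 0.8023j - 0.2574k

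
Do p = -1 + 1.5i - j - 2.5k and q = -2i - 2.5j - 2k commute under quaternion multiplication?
No: pq = -4.5 - 2.25i + 10.5j - 3.75k ≠ -4.5 + 6.25i - 5.5j + 7.75k = qp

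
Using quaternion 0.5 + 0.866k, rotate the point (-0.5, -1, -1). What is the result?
(1.116, 0.067, -1)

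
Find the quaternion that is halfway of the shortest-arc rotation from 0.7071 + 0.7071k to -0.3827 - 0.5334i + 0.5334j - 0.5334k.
0.6003 + 0.2938i - 0.2938j + 0.6833k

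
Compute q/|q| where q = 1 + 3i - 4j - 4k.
0.1543 + 0.4629i - 0.6172j - 0.6172k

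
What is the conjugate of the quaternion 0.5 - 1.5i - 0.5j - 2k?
0.5 + 1.5i + 0.5j + 2k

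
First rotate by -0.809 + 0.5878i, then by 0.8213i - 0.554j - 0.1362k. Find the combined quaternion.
-0.4828 - 0.6644i + 0.3681j + 0.4358k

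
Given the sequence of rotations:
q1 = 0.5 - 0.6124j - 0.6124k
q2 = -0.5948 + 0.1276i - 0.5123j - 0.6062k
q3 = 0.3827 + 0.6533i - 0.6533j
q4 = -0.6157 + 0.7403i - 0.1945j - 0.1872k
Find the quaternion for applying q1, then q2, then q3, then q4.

q2 · q1 = -0.9824 + 0.0063i + 0.1862j - 0.017k
q3 · q2 · q1 = -0.2584 - 0.6283i + 0.7242j + 0.1193k
q4 · q3 · q2 · q1 = 0.7874 + 0.3079i - 0.3663j + 0.3888k
0.7874 + 0.3079i - 0.3663j + 0.3888k


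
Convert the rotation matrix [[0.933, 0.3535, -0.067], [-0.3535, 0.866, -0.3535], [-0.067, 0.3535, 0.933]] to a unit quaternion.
0.9659 + 0.183i - 0.183k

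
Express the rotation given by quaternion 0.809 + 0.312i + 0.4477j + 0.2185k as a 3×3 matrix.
[[0.5036, -0.0742, 0.8607], [0.6329, 0.7098, -0.3092], [-0.588, 0.7005, 0.4044]]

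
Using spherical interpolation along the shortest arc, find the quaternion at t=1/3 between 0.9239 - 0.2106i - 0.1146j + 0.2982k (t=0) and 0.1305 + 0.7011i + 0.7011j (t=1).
0.7079 - 0.5058i - 0.4259j + 0.2483k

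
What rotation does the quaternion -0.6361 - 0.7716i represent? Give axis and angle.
axis = (-1, 0, 0), θ = 259°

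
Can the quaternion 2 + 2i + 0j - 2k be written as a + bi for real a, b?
No. The quaternion 2 + 2i - 2k has j-coefficient y = 0 and k-coefficient z = -2, not both zero, so it does not lie in the complex subalgebra spanned by 1 and i.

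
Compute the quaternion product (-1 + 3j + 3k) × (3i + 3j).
-9 - 12i + 6j - 9k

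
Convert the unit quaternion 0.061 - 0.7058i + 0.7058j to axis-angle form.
axis = (-√2/2, √2/2, 0), θ = 173°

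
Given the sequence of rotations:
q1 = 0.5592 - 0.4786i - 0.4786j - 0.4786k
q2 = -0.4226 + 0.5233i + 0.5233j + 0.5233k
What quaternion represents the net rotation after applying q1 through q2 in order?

q2 · q1 = 0.515 + 0.4949i + 0.4949j + 0.4949k
0.515 + 0.4949i + 0.4949j + 0.4949k


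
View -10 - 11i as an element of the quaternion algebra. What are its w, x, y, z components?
-10 - 11i + 0j + 0k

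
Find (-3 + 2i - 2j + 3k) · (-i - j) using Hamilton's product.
6i - 4k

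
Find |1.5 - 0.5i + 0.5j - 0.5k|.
√3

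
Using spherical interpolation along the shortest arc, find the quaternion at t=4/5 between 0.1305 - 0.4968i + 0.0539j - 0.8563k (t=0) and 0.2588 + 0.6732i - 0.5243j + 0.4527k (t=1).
-0.1861 - 0.6684i + 0.4471j - 0.5646k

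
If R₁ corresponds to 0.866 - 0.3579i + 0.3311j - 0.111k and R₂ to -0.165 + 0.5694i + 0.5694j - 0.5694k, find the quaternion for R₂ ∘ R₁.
-0.1908 + 0.6775i + 0.7055j - 0.0825k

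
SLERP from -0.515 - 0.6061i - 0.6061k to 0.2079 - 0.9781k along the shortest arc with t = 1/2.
-0.1782 - 0.3516i - 0.919k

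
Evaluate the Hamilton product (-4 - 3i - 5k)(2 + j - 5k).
-33 - i - 19j + 7k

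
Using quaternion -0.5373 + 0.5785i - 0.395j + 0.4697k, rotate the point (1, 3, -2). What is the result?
(-1.546, -1.795, -2.896)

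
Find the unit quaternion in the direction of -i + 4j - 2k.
-0.2182i + 0.8729j - 0.4364k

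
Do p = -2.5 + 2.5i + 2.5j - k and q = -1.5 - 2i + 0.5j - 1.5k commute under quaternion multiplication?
No: pq = 6 - 2i + 0.75j + 11.5k ≠ 6 + 4.5i - 10.75j - k = qp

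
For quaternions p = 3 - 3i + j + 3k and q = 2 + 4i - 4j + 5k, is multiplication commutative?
No: pq = 7 + 23i + 17j + 29k ≠ 7 - 11i - 37j + 13k = qp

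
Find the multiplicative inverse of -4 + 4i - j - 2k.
-0.1081 - 0.1081i + 0.027j + 0.0541k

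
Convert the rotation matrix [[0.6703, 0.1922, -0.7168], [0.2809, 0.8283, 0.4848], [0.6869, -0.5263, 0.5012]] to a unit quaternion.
0.866 - 0.2919i - 0.4052j + 0.0256k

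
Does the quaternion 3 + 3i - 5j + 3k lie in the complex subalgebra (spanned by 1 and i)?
No. The quaternion 3 + 3i - 5j + 3k has j-coefficient y = -5 and k-coefficient z = 3, not both zero, so it does not lie in the complex subalgebra spanned by 1 and i.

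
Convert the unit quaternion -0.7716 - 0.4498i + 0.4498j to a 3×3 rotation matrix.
[[0.5954, -0.4046, -0.6941], [-0.4046, 0.5954, -0.6941], [0.6941, 0.6941, 0.1907]]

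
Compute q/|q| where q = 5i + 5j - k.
0.7001i + 0.7001j - 0.14k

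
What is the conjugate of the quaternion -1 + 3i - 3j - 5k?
-1 - 3i + 3j + 5k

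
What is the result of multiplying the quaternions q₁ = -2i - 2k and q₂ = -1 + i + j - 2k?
-2 + 4i - 6j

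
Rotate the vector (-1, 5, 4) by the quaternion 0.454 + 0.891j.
(3.824, 5, -1.542)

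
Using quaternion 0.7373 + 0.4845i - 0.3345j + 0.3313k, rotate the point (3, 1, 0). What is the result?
(0.857, 0.804, 2.936)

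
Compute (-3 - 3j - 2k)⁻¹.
-0.1364 + 0.1364j + 0.0909k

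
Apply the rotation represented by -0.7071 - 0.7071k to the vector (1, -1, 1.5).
(1, 1, 1.5)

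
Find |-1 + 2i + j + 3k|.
√15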